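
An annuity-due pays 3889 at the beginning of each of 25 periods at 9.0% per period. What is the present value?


PV_due = PMT * (1-(1+i)^(-n))/i * (1+i)
PV_immediate = 38200.0121
PV_due = 38200.0121 * 1.09
= 41638.0132


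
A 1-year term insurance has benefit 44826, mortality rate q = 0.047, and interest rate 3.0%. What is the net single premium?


NSP = benefit * q * v
v = 1/(1+i) = 0.970874
NSP = 44826 * 0.047 * 0.970874
= 2045.4583


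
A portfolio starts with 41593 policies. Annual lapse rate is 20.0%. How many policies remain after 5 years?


remaining = initial * (1 - lapse)^years
= 41593 * (1 - 0.2)^5
= 41593 * 0.32768
= 13629.1942


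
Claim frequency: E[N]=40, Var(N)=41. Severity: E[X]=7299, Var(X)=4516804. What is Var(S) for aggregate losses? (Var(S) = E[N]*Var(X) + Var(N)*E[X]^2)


Var(S) = E[N]*Var(X) + Var(N)*E[X]^2
= 40*4516804 + 41*7299^2
= 180672160 + 2184291441
= 2.3650e+09


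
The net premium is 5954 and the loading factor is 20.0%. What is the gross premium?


Gross = net * (1 + loading)
= 5954 * (1 + 0.2)
= 5954 * 1.2
= 7144.8


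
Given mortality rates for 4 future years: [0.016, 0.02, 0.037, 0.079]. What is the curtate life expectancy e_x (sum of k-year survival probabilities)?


e_x = sum_{k=1}^{n} k_p_x
k_p_x values:
  1_p_x = 0.984
  2_p_x = 0.96432
  3_p_x = 0.92864
  4_p_x = 0.855278
e_x = 3.7322


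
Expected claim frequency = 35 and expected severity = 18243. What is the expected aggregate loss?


E[S] = E[N] * E[X]
= 35 * 18243
= 638505


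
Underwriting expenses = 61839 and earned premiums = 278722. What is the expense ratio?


Expense ratio = expenses / premiums
= 61839 / 278722
= 0.2219


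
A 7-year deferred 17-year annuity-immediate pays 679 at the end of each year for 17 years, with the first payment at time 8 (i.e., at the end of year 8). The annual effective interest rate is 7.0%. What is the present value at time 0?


PV at time 7 of the 17-year annuity-immediate:
a_n = 679 * (1-(1+0.07)^(-17))/0.07 = 6629.2284
Discount back 7 years to time 0:
PV = 6629.2284 * (1+0.07)^(-7)
= 6629.2284 * 0.62275
= 4128.3503


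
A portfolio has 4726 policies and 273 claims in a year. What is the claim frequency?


frequency = claims / policies
= 273 / 4726
= 0.0578


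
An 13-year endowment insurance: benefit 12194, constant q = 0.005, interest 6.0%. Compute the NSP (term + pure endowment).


Term component = 525.9721
Pure endowment = 13_p_x * v^13 * benefit = 0.936915 * 0.468839 * 12194 = 5356.3629
NSP = 5882.335


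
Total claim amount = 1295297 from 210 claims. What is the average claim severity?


severity = total / number
= 1295297 / 210
= 6168.081


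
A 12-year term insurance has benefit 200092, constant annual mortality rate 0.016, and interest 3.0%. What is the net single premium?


NSP = benefit * sum_{k=0}^{n-1} k_p_x * q * v^(k+1)
With constant q=0.016, v=0.970874
Sum = 0.146798
NSP = 200092 * 0.146798
= 29373.1151


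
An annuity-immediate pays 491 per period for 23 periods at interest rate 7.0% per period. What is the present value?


PV = PMT * (1 - (1+i)^(-n)) / i
= 491 * (1 - (1+0.07)^(-23)) / 0.07
= 491 * (1 - 0.210947) / 0.07
= 491 * 11.272187
= 5534.644


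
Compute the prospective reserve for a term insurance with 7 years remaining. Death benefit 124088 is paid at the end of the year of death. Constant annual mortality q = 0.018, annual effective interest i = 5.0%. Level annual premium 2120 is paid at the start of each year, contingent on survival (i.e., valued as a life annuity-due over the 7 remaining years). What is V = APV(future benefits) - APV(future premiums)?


v = 1/(1+i) = 0.952381
APV(future benefits) per unit = sum_{k=0}^{6} k_p_x * q * v^(k+1) = 0.099045
APV(future benefits) = 124088 * 0.099045 = 12290.346
Life annuity-due factor ä_{x:7} = sum_{k=0}^{6} k_p_x * v^k = 5.777649
APV(future premiums) = 2120 * 5.777649 = 12248.6149
V = 12290.346 - 12248.6149
= 41.7311


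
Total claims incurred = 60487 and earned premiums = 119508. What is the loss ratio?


Loss ratio = claims / premiums
= 60487 / 119508
= 0.5061


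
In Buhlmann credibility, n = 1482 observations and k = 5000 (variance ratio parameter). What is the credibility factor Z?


Z = n / (n + k)
= 1482 / (1482 + 5000)
= 1482 / 6482
= 0.2286


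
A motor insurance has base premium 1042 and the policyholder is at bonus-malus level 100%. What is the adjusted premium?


adjusted = base * BM_level / 100
= 1042 * 100 / 100
= 1042 * 1.0
= 1042.0


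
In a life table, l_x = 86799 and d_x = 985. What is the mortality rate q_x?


q_x = d_x / l_x
= 985 / 86799
= 0.0113


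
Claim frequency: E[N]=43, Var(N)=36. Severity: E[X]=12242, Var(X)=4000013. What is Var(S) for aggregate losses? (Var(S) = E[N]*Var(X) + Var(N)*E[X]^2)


Var(S) = E[N]*Var(X) + Var(N)*E[X]^2
= 43*4000013 + 36*12242^2
= 172000559 + 5395196304
= 5.5672e+09


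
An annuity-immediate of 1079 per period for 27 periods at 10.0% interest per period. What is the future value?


FV = PMT * ((1+i)^n - 1) / i
= 1079 * ((1.1)^27 - 1) / 0.1
= 1079 * (13.109994 - 1) / 0.1
= 130666.8373


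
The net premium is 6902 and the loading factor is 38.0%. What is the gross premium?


Gross = net * (1 + loading)
= 6902 * (1 + 0.38)
= 6902 * 1.38
= 9524.76


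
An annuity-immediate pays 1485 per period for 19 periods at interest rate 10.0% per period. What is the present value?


PV = PMT * (1 - (1+i)^(-n)) / i
= 1485 * (1 - (1+0.1)^(-19)) / 0.1
= 1485 * (1 - 0.163508) / 0.1
= 1485 * 8.36492
= 12421.9063


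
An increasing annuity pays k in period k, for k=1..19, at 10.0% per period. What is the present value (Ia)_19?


(Ia)_n = sum_{k=1}^{n} k * v^k, v = 1/(1+i)
v = 0.909091
Sum computed term by term:
(Ia)_19 = 60.9476


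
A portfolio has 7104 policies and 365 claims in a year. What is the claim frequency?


frequency = claims / policies
= 365 / 7104
= 0.0514


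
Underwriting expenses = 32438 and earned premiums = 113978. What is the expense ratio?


Expense ratio = expenses / premiums
= 32438 / 113978
= 0.2846


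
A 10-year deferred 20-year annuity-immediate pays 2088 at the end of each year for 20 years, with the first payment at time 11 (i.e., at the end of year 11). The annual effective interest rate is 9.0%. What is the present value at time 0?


PV at time 10 of the 20-year annuity-immediate:
a_n = 2088 * (1-(1+0.09)^(-20))/0.09 = 19060.4034
Discount back 10 years to time 0:
PV = 19060.4034 * (1+0.09)^(-10)
= 19060.4034 * 0.422411
= 8051.3204


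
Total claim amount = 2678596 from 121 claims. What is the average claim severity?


severity = total / number
= 2678596 / 121
= 22137.157


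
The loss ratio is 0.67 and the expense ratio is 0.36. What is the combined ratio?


Combined ratio = loss ratio + expense ratio
= 0.67 + 0.36
= 1.03


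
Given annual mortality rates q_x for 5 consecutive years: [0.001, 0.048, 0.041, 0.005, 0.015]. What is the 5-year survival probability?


p_k = 1 - q_k for each year
Survival = product of (1 - q_k)
= 0.999 * 0.952 * 0.959 * 0.995 * 0.985
= 0.8939


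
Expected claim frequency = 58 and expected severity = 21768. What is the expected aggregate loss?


E[S] = E[N] * E[X]
= 58 * 21768
= 1.2625e+06


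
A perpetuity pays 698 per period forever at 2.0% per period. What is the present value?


PV = PMT / i
= 698 / 0.02
= 34900.0


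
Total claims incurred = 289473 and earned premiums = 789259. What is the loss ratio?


Loss ratio = claims / premiums
= 289473 / 789259
= 0.3668


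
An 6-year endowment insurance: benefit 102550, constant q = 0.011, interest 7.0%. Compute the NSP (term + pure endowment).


Term component = 5242.5712
Pure endowment = 6_p_x * v^6 * benefit = 0.935789 * 0.666342 * 102550 = 63945.612
NSP = 69188.1832


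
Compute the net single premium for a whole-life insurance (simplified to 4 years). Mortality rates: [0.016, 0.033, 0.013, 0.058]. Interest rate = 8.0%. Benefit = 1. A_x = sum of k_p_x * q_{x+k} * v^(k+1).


v = 0.925926
Year 0: k_p_x=1.0, q=0.016, term=0.014815
Year 1: k_p_x=0.984, q=0.033, term=0.02784
Year 2: k_p_x=0.951528, q=0.013, term=0.00982
Year 3: k_p_x=0.939158, q=0.058, term=0.040038
A_x = 0.0925


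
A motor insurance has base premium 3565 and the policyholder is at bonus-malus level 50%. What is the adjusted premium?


adjusted = base * BM_level / 100
= 3565 * 50 / 100
= 3565 * 0.5
= 1782.5


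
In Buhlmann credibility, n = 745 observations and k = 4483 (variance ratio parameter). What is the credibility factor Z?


Z = n / (n + k)
= 745 / (745 + 4483)
= 745 / 5228
= 0.1425


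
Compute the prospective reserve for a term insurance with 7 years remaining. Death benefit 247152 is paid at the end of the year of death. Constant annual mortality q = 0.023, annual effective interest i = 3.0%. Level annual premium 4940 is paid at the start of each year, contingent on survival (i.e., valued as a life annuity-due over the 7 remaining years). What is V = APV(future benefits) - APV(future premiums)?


v = 1/(1+i) = 0.970874
APV(future benefits) per unit = sum_{k=0}^{6} k_p_x * q * v^(k+1) = 0.134147
APV(future benefits) = 247152 * 0.134147 = 33154.7676
Life annuity-due factor ä_{x:7} = sum_{k=0}^{6} k_p_x * v^k = 6.007465
APV(future premiums) = 4940 * 6.007465 = 29676.877
V = 33154.7676 - 29676.877
= 3477.8906


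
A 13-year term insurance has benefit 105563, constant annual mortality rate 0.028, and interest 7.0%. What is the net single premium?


NSP = benefit * sum_{k=0}^{n-1} k_p_x * q * v^(k+1)
With constant q=0.028, v=0.934579
Sum = 0.203754
NSP = 105563 * 0.203754
= 21508.867


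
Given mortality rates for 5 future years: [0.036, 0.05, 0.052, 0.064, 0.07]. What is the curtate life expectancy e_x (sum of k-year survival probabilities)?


e_x = sum_{k=1}^{n} k_p_x
k_p_x values:
  1_p_x = 0.964
  2_p_x = 0.9158
  3_p_x = 0.868178
  4_p_x = 0.812615
  5_p_x = 0.755732
e_x = 4.3163


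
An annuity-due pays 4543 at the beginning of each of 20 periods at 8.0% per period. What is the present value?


PV_due = PMT * (1-(1+i)^(-n))/i * (1+i)
PV_immediate = 44603.8437
PV_due = 44603.8437 * 1.08
= 48172.1512


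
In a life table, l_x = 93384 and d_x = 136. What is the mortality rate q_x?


q_x = d_x / l_x
= 136 / 93384
= 0.0015


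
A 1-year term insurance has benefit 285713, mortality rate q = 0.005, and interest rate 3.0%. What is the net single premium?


NSP = benefit * q * v
v = 1/(1+i) = 0.970874
NSP = 285713 * 0.005 * 0.970874
= 1386.9563


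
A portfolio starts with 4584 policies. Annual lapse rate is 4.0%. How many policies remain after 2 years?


remaining = initial * (1 - lapse)^years
= 4584 * (1 - 0.04)^2
= 4584 * 0.9216
= 4224.6144


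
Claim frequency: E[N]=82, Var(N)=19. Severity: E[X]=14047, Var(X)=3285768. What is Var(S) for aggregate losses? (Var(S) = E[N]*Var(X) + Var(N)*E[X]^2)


Var(S) = E[N]*Var(X) + Var(N)*E[X]^2
= 82*3285768 + 19*14047^2
= 269432976 + 3749045971
= 4.0185e+09


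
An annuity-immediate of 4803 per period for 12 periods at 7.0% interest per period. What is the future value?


FV = PMT * ((1+i)^n - 1) / i
= 4803 * ((1.07)^12 - 1) / 0.07
= 4803 * (2.252192 - 1) / 0.07
= 85918.2315


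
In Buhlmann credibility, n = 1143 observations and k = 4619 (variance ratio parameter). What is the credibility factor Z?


Z = n / (n + k)
= 1143 / (1143 + 4619)
= 1143 / 5762
= 0.1984


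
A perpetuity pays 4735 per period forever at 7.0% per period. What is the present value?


PV = PMT / i
= 4735 / 0.07
= 67642.8571


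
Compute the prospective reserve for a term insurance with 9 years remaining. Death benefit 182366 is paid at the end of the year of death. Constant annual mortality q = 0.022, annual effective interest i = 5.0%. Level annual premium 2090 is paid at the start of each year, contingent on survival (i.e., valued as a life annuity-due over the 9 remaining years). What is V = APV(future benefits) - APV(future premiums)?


v = 1/(1+i) = 0.952381
APV(future benefits) per unit = sum_{k=0}^{8} k_p_x * q * v^(k+1) = 0.144329
APV(future benefits) = 182366 * 0.144329 = 26320.7288
Life annuity-due factor ä_{x:9} = sum_{k=0}^{8} k_p_x * v^k = 6.888436
APV(future premiums) = 2090 * 6.888436 = 14396.8322
V = 26320.7288 - 14396.8322
= 11923.8966


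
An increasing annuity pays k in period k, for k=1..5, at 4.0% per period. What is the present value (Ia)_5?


(Ia)_n = sum_{k=1}^{n} k * v^k, v = 1/(1+i)
v = 0.961538
Sum computed term by term:
(Ia)_5 = 13.0065


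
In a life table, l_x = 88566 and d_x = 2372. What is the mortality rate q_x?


q_x = d_x / l_x
= 2372 / 88566
= 0.0268


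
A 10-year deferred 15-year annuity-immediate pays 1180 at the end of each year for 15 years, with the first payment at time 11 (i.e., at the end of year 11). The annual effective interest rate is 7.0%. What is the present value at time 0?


PV at time 10 of the 15-year annuity-immediate:
a_n = 1180 * (1-(1+0.07)^(-15))/0.07 = 10747.3385
Discount back 10 years to time 0:
PV = 10747.3385 * (1+0.07)^(-10)
= 10747.3385 * 0.508349
= 5463.4019


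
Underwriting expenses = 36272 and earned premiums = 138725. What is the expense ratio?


Expense ratio = expenses / premiums
= 36272 / 138725
= 0.2615


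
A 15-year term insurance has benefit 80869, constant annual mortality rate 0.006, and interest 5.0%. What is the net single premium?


NSP = benefit * sum_{k=0}^{n-1} k_p_x * q * v^(k+1)
With constant q=0.006, v=0.952381
Sum = 0.060054
NSP = 80869 * 0.060054
= 4856.4951


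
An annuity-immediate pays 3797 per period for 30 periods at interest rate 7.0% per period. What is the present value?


PV = PMT * (1 - (1+i)^(-n)) / i
= 3797 * (1 - (1+0.07)^(-30)) / 0.07
= 3797 * (1 - 0.131367) / 0.07
= 3797 * 12.409041
= 47117.1294


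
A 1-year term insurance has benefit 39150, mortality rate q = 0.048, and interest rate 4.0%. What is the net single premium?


NSP = benefit * q * v
v = 1/(1+i) = 0.961538
NSP = 39150 * 0.048 * 0.961538
= 1806.9231


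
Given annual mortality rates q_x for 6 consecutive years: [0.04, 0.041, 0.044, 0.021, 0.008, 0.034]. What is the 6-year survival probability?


p_k = 1 - q_k for each year
Survival = product of (1 - q_k)
= 0.96 * 0.959 * 0.956 * 0.979 * 0.992 * 0.966
= 0.8257


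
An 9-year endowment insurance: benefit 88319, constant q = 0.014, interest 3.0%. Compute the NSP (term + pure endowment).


Term component = 9130.6533
Pure endowment = 9_p_x * v^9 * benefit = 0.88083 * 0.766417 * 88319 = 59622.661
NSP = 68753.3143


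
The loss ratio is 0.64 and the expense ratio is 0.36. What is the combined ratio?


Combined ratio = loss ratio + expense ratio
= 0.64 + 0.36
= 1.0


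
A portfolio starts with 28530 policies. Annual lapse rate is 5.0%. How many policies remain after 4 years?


remaining = initial * (1 - lapse)^years
= 28530 * (1 - 0.05)^4
= 28530 * 0.814506
= 23237.8633


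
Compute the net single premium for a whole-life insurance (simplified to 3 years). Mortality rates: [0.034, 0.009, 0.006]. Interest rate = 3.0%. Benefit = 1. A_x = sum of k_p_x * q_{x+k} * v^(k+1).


v = 0.970874
Year 0: k_p_x=1.0, q=0.034, term=0.03301
Year 1: k_p_x=0.966, q=0.009, term=0.008195
Year 2: k_p_x=0.957306, q=0.006, term=0.005256
A_x = 0.0465


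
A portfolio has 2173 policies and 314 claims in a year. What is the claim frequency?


frequency = claims / policies
= 314 / 2173
= 0.1445


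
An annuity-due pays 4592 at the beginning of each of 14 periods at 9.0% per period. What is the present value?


PV_due = PMT * (1-(1+i)^(-n))/i * (1+i)
PV_immediate = 35754.0026
PV_due = 35754.0026 * 1.09
= 38971.8628


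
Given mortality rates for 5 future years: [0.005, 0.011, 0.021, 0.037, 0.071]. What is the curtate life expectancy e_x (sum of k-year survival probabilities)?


e_x = sum_{k=1}^{n} k_p_x
k_p_x values:
  1_p_x = 0.995
  2_p_x = 0.984055
  3_p_x = 0.96339
  4_p_x = 0.927744
  5_p_x = 0.861875
e_x = 4.7321


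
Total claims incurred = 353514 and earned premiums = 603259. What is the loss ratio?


Loss ratio = claims / premiums
= 353514 / 603259
= 0.586


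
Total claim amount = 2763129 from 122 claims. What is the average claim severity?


severity = total / number
= 2763129 / 122
= 22648.5984


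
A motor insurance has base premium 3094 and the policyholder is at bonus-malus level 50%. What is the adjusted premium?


adjusted = base * BM_level / 100
= 3094 * 50 / 100
= 3094 * 0.5
= 1547.0


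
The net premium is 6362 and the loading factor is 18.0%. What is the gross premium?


Gross = net * (1 + loading)
= 6362 * (1 + 0.18)
= 6362 * 1.18
= 7507.16


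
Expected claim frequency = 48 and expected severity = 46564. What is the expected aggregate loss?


E[S] = E[N] * E[X]
= 48 * 46564
= 2.2351e+06


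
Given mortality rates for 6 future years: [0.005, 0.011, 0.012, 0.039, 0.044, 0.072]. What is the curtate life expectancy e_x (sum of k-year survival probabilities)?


e_x = sum_{k=1}^{n} k_p_x
k_p_x values:
  1_p_x = 0.995
  2_p_x = 0.984055
  3_p_x = 0.972246
  4_p_x = 0.934329
  5_p_x = 0.893218
  6_p_x = 0.828907
e_x = 5.6078


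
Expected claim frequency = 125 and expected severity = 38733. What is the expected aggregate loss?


E[S] = E[N] * E[X]
= 125 * 38733
= 4.8416e+06


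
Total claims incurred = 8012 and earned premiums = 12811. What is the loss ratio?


Loss ratio = claims / premiums
= 8012 / 12811
= 0.6254


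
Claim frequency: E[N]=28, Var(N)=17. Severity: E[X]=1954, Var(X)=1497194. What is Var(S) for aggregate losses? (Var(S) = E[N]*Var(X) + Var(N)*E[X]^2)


Var(S) = E[N]*Var(X) + Var(N)*E[X]^2
= 28*1497194 + 17*1954^2
= 41921432 + 64907972
= 1.0683e+08


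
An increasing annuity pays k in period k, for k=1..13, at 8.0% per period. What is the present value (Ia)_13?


(Ia)_n = sum_{k=1}^{n} k * v^k, v = 1/(1+i)
v = 0.925926
Sum computed term by term:
(Ia)_13 = 46.9501


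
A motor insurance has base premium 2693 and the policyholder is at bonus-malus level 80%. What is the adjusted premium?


adjusted = base * BM_level / 100
= 2693 * 80 / 100
= 2693 * 0.8
= 2154.4


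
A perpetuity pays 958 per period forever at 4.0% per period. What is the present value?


PV = PMT / i
= 958 / 0.04
= 23950.0


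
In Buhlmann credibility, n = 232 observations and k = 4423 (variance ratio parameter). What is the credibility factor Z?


Z = n / (n + k)
= 232 / (232 + 4423)
= 232 / 4655
= 0.0498


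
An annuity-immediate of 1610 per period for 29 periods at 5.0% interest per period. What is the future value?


FV = PMT * ((1+i)^n - 1) / i
= 1610 * ((1.05)^29 - 1) / 0.05
= 1610 * (4.116136 - 1) / 0.05
= 100339.5662


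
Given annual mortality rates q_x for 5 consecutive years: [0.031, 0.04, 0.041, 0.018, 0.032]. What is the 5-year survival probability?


p_k = 1 - q_k for each year
Survival = product of (1 - q_k)
= 0.969 * 0.96 * 0.959 * 0.982 * 0.968
= 0.848


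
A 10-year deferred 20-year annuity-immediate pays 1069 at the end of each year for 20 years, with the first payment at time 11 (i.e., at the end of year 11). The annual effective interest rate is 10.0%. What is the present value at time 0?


PV at time 10 of the 20-year annuity-immediate:
a_n = 1069 * (1-(1+0.1)^(-20))/0.1 = 9100.9996
Discount back 10 years to time 0:
PV = 9100.9996 * (1+0.1)^(-10)
= 9100.9996 * 0.385543
= 3508.8293


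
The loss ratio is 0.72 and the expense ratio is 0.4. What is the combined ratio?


Combined ratio = loss ratio + expense ratio
= 0.72 + 0.4
= 1.12


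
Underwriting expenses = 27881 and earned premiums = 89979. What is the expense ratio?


Expense ratio = expenses / premiums
= 27881 / 89979
= 0.3099


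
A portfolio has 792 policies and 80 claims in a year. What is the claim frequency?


frequency = claims / policies
= 80 / 792
= 0.101


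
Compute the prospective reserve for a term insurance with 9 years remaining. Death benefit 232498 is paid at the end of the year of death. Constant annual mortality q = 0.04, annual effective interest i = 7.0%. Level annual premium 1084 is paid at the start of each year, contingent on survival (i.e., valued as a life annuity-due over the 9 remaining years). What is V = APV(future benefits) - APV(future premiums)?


v = 1/(1+i) = 0.934579
APV(future benefits) per unit = sum_{k=0}^{8} k_p_x * q * v^(k+1) = 0.226657
APV(future benefits) = 232498 * 0.226657 = 52697.3534
Life annuity-due factor ä_{x:9} = sum_{k=0}^{8} k_p_x * v^k = 6.063081
APV(future premiums) = 1084 * 6.063081 = 6572.3798
V = 52697.3534 - 6572.3798
= 46124.9736


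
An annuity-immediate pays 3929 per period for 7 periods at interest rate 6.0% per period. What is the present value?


PV = PMT * (1 - (1+i)^(-n)) / i
= 3929 * (1 - (1+0.06)^(-7)) / 0.06
= 3929 * (1 - 0.665057) / 0.06
= 3929 * 5.582381
= 21933.1767


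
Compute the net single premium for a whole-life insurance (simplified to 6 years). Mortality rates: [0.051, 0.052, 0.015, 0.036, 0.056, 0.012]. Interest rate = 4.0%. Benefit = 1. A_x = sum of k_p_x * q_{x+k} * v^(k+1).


v = 0.961538
Year 0: k_p_x=1.0, q=0.051, term=0.049038
Year 1: k_p_x=0.949, q=0.052, term=0.045625
Year 2: k_p_x=0.899652, q=0.015, term=0.011997
Year 3: k_p_x=0.886157, q=0.036, term=0.02727
Year 4: k_p_x=0.854256, q=0.056, term=0.03932
Year 5: k_p_x=0.806417, q=0.012, term=0.007648
A_x = 0.1809


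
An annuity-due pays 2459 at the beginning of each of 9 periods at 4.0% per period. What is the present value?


PV_due = PMT * (1-(1+i)^(-n))/i * (1+i)
PV_immediate = 18283.4804
PV_due = 18283.4804 * 1.04
= 19014.8196


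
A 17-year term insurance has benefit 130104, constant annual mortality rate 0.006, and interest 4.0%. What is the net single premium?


NSP = benefit * sum_{k=0}^{n-1} k_p_x * q * v^(k+1)
With constant q=0.006, v=0.961538
Sum = 0.069985
NSP = 130104 * 0.069985
= 9105.3204


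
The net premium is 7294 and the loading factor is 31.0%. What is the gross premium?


Gross = net * (1 + loading)
= 7294 * (1 + 0.31)
= 7294 * 1.31
= 9555.14


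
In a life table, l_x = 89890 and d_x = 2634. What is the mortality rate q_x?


q_x = d_x / l_x
= 2634 / 89890
= 0.0293


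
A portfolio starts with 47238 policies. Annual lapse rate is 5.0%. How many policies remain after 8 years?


remaining = initial * (1 - lapse)^years
= 47238 * (1 - 0.05)^8
= 47238 * 0.66342
= 31338.6543


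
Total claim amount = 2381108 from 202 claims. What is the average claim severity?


severity = total / number
= 2381108 / 202
= 11787.6634


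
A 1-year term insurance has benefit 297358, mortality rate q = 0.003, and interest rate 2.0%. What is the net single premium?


NSP = benefit * q * v
v = 1/(1+i) = 0.980392
NSP = 297358 * 0.003 * 0.980392
= 874.5824


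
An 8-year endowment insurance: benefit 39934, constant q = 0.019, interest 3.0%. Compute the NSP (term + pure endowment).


Term component = 4999.9463
Pure endowment = 8_p_x * v^8 * benefit = 0.857733 * 0.789409 * 39934 = 27039.4015
NSP = 32039.3479


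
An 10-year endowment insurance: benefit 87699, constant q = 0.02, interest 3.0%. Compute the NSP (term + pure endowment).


Term component = 13751.9433
Pure endowment = 10_p_x * v^10 * benefit = 0.817073 * 0.744094 * 87699 = 53319.1419
NSP = 67071.0851


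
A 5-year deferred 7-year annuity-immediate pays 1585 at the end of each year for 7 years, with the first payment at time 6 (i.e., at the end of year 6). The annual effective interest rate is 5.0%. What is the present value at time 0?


PV at time 5 of the 7-year annuity-immediate:
a_n = 1585 * (1-(1+0.05)^(-7))/0.05 = 9171.4018
Discount back 5 years to time 0:
PV = 9171.4018 * (1+0.05)^(-5)
= 9171.4018 * 0.783526
= 7186.0333


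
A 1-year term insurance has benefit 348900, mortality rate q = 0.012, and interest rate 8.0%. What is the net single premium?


NSP = benefit * q * v
v = 1/(1+i) = 0.925926
NSP = 348900 * 0.012 * 0.925926
= 3876.6667


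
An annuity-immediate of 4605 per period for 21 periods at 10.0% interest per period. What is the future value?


FV = PMT * ((1+i)^n - 1) / i
= 4605 * ((1.1)^21 - 1) / 0.1
= 4605 * (7.40025 - 1) / 0.1
= 294731.5099


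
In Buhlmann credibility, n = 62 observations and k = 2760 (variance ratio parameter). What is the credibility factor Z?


Z = n / (n + k)
= 62 / (62 + 2760)
= 62 / 2822
= 0.022


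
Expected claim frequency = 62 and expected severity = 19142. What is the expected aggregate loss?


E[S] = E[N] * E[X]
= 62 * 19142
= 1.1868e+06


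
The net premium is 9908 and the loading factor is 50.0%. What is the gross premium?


Gross = net * (1 + loading)
= 9908 * (1 + 0.5)
= 9908 * 1.5
= 14862.0


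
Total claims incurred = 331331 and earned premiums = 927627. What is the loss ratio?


Loss ratio = claims / premiums
= 331331 / 927627
= 0.3572


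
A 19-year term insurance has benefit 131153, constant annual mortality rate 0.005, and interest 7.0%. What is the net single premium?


NSP = benefit * sum_{k=0}^{n-1} k_p_x * q * v^(k+1)
With constant q=0.005, v=0.934579
Sum = 0.049907
NSP = 131153 * 0.049907
= 6545.5028


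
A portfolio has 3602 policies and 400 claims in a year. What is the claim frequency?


frequency = claims / policies
= 400 / 3602
= 0.111


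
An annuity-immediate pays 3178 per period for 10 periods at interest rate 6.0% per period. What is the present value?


PV = PMT * (1 - (1+i)^(-n)) / i
= 3178 * (1 - (1+0.06)^(-10)) / 0.06
= 3178 * (1 - 0.558395) / 0.06
= 3178 * 7.360087
= 23390.3566


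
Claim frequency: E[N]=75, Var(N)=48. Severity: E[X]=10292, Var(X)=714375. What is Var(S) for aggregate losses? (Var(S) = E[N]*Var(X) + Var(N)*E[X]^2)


Var(S) = E[N]*Var(X) + Var(N)*E[X]^2
= 75*714375 + 48*10292^2
= 53578125 + 5084412672
= 5.1380e+09


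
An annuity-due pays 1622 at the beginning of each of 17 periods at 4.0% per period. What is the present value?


PV_due = PMT * (1-(1+i)^(-n))/i * (1+i)
PV_immediate = 19732.7149
PV_due = 19732.7149 * 1.04
= 20522.0235


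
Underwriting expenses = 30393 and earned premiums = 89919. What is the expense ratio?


Expense ratio = expenses / premiums
= 30393 / 89919
= 0.338


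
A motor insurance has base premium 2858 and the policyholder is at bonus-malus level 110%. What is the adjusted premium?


adjusted = base * BM_level / 100
= 2858 * 110 / 100
= 2858 * 1.1
= 3143.8


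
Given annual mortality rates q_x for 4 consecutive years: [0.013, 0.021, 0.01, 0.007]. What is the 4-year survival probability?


p_k = 1 - q_k for each year
Survival = product of (1 - q_k)
= 0.987 * 0.979 * 0.99 * 0.993
= 0.9499


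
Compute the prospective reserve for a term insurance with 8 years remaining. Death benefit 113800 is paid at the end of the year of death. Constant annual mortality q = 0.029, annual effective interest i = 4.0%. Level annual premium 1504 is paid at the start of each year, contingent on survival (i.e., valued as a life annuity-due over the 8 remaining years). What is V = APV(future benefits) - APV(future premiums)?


v = 1/(1+i) = 0.961538
APV(future benefits) per unit = sum_{k=0}^{7} k_p_x * q * v^(k+1) = 0.177609
APV(future benefits) = 113800 * 0.177609 = 20211.8714
Life annuity-due factor ä_{x:8} = sum_{k=0}^{7} k_p_x * v^k = 6.369416
APV(future premiums) = 1504 * 6.369416 = 9579.6015
V = 20211.8714 - 9579.6015
= 10632.2699


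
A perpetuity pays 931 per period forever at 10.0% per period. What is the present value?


PV = PMT / i
= 931 / 0.1
= 9310.0


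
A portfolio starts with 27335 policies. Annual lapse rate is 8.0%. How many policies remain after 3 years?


remaining = initial * (1 - lapse)^years
= 27335 * (1 - 0.08)^3
= 27335 * 0.778688
= 21285.4365


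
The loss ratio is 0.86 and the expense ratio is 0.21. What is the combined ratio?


Combined ratio = loss ratio + expense ratio
= 0.86 + 0.21
= 1.07


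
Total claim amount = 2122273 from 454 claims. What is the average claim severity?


severity = total / number
= 2122273 / 454
= 4674.6101


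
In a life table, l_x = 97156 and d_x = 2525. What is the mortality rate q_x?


q_x = d_x / l_x
= 2525 / 97156
= 0.026


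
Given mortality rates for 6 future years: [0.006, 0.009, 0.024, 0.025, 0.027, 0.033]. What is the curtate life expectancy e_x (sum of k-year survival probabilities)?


e_x = sum_{k=1}^{n} k_p_x
k_p_x values:
  1_p_x = 0.994
  2_p_x = 0.985054
  3_p_x = 0.961413
  4_p_x = 0.937377
  5_p_x = 0.912068
  6_p_x = 0.88197
e_x = 5.6719


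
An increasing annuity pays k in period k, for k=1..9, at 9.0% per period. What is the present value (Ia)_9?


(Ia)_n = sum_{k=1}^{n} k * v^k, v = 1/(1+i)
v = 0.917431
Sum computed term by term:
(Ia)_9 = 26.5663


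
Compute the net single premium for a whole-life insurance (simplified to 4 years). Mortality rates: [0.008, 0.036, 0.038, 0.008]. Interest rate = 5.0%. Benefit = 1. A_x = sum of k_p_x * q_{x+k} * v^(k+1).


v = 0.952381
Year 0: k_p_x=1.0, q=0.008, term=0.007619
Year 1: k_p_x=0.992, q=0.036, term=0.032392
Year 2: k_p_x=0.956288, q=0.038, term=0.031391
Year 3: k_p_x=0.919949, q=0.008, term=0.006055
A_x = 0.0775


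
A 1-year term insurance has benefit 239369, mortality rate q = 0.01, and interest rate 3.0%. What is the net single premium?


NSP = benefit * q * v
v = 1/(1+i) = 0.970874
NSP = 239369 * 0.01 * 0.970874
= 2323.9709


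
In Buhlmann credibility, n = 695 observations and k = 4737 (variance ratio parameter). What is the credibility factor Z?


Z = n / (n + k)
= 695 / (695 + 4737)
= 695 / 5432
= 0.1279


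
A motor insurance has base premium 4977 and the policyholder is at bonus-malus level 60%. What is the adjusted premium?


adjusted = base * BM_level / 100
= 4977 * 60 / 100
= 4977 * 0.6
= 2986.2


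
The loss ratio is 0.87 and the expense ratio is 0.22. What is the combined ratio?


Combined ratio = loss ratio + expense ratio
= 0.87 + 0.22
= 1.09


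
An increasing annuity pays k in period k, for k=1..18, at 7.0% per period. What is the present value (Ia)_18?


(Ia)_n = sum_{k=1}^{n} k * v^k, v = 1/(1+i)
v = 0.934579
Sum computed term by term:
(Ia)_18 = 77.681


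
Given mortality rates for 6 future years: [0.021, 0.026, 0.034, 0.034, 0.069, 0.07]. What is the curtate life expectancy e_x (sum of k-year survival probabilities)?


e_x = sum_{k=1}^{n} k_p_x
k_p_x values:
  1_p_x = 0.979
  2_p_x = 0.953546
  3_p_x = 0.921125
  4_p_x = 0.889807
  5_p_x = 0.82841
  6_p_x = 0.770422
e_x = 5.3423


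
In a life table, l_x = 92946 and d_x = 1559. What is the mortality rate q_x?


q_x = d_x / l_x
= 1559 / 92946
= 0.0168


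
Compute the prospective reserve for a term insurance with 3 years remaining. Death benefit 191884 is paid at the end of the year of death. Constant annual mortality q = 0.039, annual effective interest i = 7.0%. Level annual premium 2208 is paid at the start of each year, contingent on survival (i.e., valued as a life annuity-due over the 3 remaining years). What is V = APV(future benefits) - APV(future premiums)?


v = 1/(1+i) = 0.934579
APV(future benefits) per unit = sum_{k=0}^{2} k_p_x * q * v^(k+1) = 0.098585
APV(future benefits) = 191884 * 0.098585 = 18916.8974
Life annuity-due factor ä_{x:3} = sum_{k=0}^{2} k_p_x * v^k = 2.70477
APV(future premiums) = 2208 * 2.70477 = 5972.1318
V = 18916.8974 - 5972.1318
= 12944.7656


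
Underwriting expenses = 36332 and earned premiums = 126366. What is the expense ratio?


Expense ratio = expenses / premiums
= 36332 / 126366
= 0.2875


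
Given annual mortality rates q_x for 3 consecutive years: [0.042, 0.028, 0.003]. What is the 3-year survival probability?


p_k = 1 - q_k for each year
Survival = product of (1 - q_k)
= 0.958 * 0.972 * 0.997
= 0.9284


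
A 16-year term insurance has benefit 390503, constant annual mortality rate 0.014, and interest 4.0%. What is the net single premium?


NSP = benefit * sum_{k=0}^{n-1} k_p_x * q * v^(k+1)
With constant q=0.014, v=0.961538
Sum = 0.148793
NSP = 390503 * 0.148793
= 58103.9303


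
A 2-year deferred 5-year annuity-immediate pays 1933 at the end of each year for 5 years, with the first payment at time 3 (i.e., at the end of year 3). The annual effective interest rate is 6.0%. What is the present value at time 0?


PV at time 2 of the 5-year annuity-immediate:
a_n = 1933 * (1-(1+0.06)^(-5))/0.06 = 8142.4992
Discount back 2 years to time 0:
PV = 8142.4992 * (1+0.06)^(-2)
= 8142.4992 * 0.889996
= 7246.7953


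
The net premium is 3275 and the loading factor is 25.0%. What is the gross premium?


Gross = net * (1 + loading)
= 3275 * (1 + 0.25)
= 3275 * 1.25
= 4093.75


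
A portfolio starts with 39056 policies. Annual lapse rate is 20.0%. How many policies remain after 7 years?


remaining = initial * (1 - lapse)^years
= 39056 * (1 - 0.2)^7
= 39056 * 0.209715
= 8190.6369


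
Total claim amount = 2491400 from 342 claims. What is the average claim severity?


severity = total / number
= 2491400 / 342
= 7284.7953


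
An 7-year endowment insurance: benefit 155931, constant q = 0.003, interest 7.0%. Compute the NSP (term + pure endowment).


Term component = 2500.5195
Pure endowment = 7_p_x * v^7 * benefit = 0.979188 * 0.62275 * 155931 = 95085.0258
NSP = 97585.5452


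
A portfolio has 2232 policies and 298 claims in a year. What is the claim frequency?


frequency = claims / policies
= 298 / 2232
= 0.1335


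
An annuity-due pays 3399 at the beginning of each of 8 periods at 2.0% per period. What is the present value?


PV_due = PMT * (1-(1+i)^(-n))/i * (1+i)
PV_immediate = 24899.3114
PV_due = 24899.3114 * 1.02
= 25397.2976


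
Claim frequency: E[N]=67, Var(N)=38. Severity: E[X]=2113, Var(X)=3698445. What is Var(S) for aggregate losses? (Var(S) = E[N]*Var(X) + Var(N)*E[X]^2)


Var(S) = E[N]*Var(X) + Var(N)*E[X]^2
= 67*3698445 + 38*2113^2
= 247795815 + 169661222
= 4.1746e+08


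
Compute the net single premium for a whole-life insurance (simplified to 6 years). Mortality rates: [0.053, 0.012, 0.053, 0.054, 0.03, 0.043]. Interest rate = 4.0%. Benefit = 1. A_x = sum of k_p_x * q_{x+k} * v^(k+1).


v = 0.961538
Year 0: k_p_x=1.0, q=0.053, term=0.050962
Year 1: k_p_x=0.947, q=0.012, term=0.010507
Year 2: k_p_x=0.935636, q=0.053, term=0.044084
Year 3: k_p_x=0.886047, q=0.054, term=0.040899
Year 4: k_p_x=0.838201, q=0.03, term=0.020668
Year 5: k_p_x=0.813055, q=0.043, term=0.02763
A_x = 0.1948


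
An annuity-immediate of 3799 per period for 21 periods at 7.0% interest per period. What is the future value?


FV = PMT * ((1+i)^n - 1) / i
= 3799 * ((1.07)^21 - 1) / 0.07
= 3799 * (4.140562 - 1) / 0.07
= 170442.8066


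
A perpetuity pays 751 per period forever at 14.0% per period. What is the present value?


PV = PMT / i
= 751 / 0.14
= 5364.2857


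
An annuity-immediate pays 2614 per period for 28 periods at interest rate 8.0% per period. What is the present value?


PV = PMT * (1 - (1+i)^(-n)) / i
= 2614 * (1 - (1+0.08)^(-28)) / 0.08
= 2614 * (1 - 0.115914) / 0.08
= 2614 * 11.051078
= 28887.5192


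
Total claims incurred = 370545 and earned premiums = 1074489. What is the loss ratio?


Loss ratio = claims / premiums
= 370545 / 1074489
= 0.3449


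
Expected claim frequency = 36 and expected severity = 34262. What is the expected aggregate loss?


E[S] = E[N] * E[X]
= 36 * 34262
= 1.2334e+06


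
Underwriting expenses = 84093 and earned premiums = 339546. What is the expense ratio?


Expense ratio = expenses / premiums
= 84093 / 339546
= 0.2477


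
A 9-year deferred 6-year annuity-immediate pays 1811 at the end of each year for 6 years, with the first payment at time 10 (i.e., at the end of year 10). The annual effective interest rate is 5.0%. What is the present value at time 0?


PV at time 9 of the 6-year annuity-immediate:
a_n = 1811 * (1-(1+0.05)^(-6))/0.05 = 9192.0783
Discount back 9 years to time 0:
PV = 9192.0783 * (1+0.05)^(-9)
= 9192.0783 * 0.644609
= 5925.2957


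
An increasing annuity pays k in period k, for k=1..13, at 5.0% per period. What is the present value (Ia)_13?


(Ia)_n = sum_{k=1}^{n} k * v^k, v = 1/(1+i)
v = 0.952381
Sum computed term by term:
(Ia)_13 = 59.3815


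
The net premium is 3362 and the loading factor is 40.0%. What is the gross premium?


Gross = net * (1 + loading)
= 3362 * (1 + 0.4)
= 3362 * 1.4
= 4706.8


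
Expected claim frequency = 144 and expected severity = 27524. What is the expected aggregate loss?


E[S] = E[N] * E[X]
= 144 * 27524
= 3.9635e+06


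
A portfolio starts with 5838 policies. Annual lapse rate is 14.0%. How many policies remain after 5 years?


remaining = initial * (1 - lapse)^years
= 5838 * (1 - 0.14)^5
= 5838 * 0.470427
= 2746.3529


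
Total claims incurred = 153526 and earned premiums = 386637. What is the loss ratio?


Loss ratio = claims / premiums
= 153526 / 386637
= 0.3971


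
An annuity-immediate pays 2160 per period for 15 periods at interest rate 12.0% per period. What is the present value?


PV = PMT * (1 - (1+i)^(-n)) / i
= 2160 * (1 - (1+0.12)^(-15)) / 0.12
= 2160 * (1 - 0.182696) / 0.12
= 2160 * 6.810864
= 14711.4673


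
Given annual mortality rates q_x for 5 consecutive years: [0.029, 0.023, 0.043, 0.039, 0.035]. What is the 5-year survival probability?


p_k = 1 - q_k for each year
Survival = product of (1 - q_k)
= 0.971 * 0.977 * 0.957 * 0.961 * 0.965
= 0.8419


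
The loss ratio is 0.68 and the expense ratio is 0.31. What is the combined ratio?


Combined ratio = loss ratio + expense ratio
= 0.68 + 0.31
= 0.99


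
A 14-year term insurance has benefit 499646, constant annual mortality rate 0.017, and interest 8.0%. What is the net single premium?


NSP = benefit * sum_{k=0}^{n-1} k_p_x * q * v^(k+1)
With constant q=0.017, v=0.925926
Sum = 0.128323
NSP = 499646 * 0.128323
= 64116.0997


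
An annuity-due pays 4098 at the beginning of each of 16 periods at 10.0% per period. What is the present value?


PV_due = PMT * (1-(1+i)^(-n))/i * (1+i)
PV_immediate = 32061.558
PV_due = 32061.558 * 1.1
= 35267.7138


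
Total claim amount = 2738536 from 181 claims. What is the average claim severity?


severity = total / number
= 2738536 / 181
= 15130.0331


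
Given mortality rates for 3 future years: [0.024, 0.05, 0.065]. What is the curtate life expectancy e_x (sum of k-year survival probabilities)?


e_x = sum_{k=1}^{n} k_p_x
k_p_x values:
  1_p_x = 0.976
  2_p_x = 0.9272
  3_p_x = 0.866932
e_x = 2.7701


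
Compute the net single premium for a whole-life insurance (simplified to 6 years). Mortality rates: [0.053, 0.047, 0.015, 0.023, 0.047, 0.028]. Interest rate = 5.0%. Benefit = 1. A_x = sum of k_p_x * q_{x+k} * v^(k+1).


v = 0.952381
Year 0: k_p_x=1.0, q=0.053, term=0.050476
Year 1: k_p_x=0.947, q=0.047, term=0.040371
Year 2: k_p_x=0.902491, q=0.015, term=0.011694
Year 3: k_p_x=0.888954, q=0.023, term=0.016821
Year 4: k_p_x=0.868508, q=0.047, term=0.031983
Year 5: k_p_x=0.827688, q=0.028, term=0.017294
A_x = 0.1686


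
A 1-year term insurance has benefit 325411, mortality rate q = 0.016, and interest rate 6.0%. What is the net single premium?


NSP = benefit * q * v
v = 1/(1+i) = 0.943396
NSP = 325411 * 0.016 * 0.943396
= 4911.8642


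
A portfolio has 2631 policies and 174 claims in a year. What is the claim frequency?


frequency = claims / policies
= 174 / 2631
= 0.0661


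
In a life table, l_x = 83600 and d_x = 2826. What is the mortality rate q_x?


q_x = d_x / l_x
= 2826 / 83600
= 0.0338


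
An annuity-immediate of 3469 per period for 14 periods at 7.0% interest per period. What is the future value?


FV = PMT * ((1+i)^n - 1) / i
= 3469 * ((1.07)^14 - 1) / 0.07
= 3469 * (2.578534 - 1) / 0.07
= 78227.6424
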